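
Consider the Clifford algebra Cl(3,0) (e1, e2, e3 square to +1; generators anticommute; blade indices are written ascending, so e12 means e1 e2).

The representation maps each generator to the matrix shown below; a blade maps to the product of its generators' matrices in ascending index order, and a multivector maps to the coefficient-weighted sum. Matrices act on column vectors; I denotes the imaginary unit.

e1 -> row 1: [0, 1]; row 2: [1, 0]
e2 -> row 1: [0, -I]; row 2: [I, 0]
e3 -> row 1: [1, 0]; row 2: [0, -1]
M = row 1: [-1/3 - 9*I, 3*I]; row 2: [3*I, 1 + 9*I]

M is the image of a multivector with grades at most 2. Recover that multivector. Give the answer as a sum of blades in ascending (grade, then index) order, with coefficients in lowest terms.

Method: 1, rho(e1), rho(e2), rho(e3) form a trace-orthogonal basis of the 2x2 complex matrices (tr(X Y) = 2 if X = Y, else 0), so M = m0*1 + m1*rho(e1) + m2*rho(e2) + m3*rho(e3) with m0 = tr(M)/2 = 1/3, m1 = tr(M rho(e1))/2 = 3*I, m2 = tr(M rho(e2))/2 = 0, m3 = tr(M rho(e3))/2 = -2/3 - 9*I.
Multiplying table entries, the bivector images are rho(e12) = I*rho(e3), rho(e13) = -I*rho(e2), rho(e23) = I*rho(e1); with real blade coefficients the real parts of m0..m3 are the coefficients of 1, e1, e2, e3 and the imaginary parts give the bivectors (e23: Im m1, e13: -Im m2, e12: Im m3).
Answer: 1/3 - 2/3*e3 - 9*e12 + 3*e23


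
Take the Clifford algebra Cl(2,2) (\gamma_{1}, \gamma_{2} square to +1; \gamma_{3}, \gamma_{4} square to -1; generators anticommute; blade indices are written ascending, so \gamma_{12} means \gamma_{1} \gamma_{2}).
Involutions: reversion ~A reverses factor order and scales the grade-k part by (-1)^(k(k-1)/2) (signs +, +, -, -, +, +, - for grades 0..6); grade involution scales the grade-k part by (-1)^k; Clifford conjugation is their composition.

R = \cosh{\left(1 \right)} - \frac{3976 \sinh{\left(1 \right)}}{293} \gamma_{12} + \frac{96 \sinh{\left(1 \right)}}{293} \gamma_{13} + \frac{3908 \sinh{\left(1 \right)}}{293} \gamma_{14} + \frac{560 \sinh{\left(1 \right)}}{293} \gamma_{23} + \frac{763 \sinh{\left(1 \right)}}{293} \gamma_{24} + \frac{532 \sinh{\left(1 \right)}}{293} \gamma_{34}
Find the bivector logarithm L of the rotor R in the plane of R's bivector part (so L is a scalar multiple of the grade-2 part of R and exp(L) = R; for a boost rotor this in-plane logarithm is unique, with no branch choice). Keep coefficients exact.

The scalar part of R is \cosh{\left(1 \right)}, so cosh pins the rapidity up to sign — the sign comes from the bivector part; dividing that part by sinh of the rapidity yields the plane, and the in-plane L = rapidity * plane is unique because the two sign choices cancel.
Concretely: cosh(rapidity) = \cosh{\left(1 \right)} gives rapidity = ±1, and since rapidity/sinh(rapidity) is even the sign is immaterial: L = (rapidity/sinh(rapidity)) * <R>_2 = (\frac{1}{\sinh{\left(1 \right)}}) * <R>_2.
Answer: - \frac{3976}{293} \gamma_{12} + \frac{96}{293} \gamma_{13} + \frac{3908}{293} \gamma_{14} + \frac{560}{293} \gamma_{23} + \frac{763}{293} \gamma_{24} + \frac{532}{293} \gamma_{34}


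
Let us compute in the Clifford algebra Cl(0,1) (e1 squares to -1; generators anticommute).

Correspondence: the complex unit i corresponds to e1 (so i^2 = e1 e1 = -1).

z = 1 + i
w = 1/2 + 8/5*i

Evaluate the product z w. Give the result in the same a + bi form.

In blades: z = 1 + e1, w = 1/2 + 8/5*e1.
Distribute z over w term by term (generator squares from the signature, products reordered to ascending indices): (1)*w = 1/2 + 8/5*e1; (e1)*w = -8/5 + 1/2*e1.
Sum: -11/10 + 21/10*e1; translating back through the correspondence:
Answer: -11/10 + 21/10*i


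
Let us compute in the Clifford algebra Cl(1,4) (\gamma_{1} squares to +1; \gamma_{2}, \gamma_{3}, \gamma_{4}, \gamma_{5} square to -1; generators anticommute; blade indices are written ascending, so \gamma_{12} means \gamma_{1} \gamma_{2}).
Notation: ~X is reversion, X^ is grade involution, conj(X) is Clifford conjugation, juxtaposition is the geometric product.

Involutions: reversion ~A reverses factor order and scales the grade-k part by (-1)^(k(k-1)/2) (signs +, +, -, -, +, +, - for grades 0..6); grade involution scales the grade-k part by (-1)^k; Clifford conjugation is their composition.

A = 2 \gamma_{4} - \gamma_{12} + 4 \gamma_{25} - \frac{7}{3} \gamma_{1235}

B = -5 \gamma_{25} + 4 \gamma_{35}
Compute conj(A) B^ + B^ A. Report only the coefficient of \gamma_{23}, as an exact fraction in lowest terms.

first term: -20 + \frac{28}{3} \gamma_{12} + \frac{35}{3} \gamma_{13} + 5 \gamma_{15} - 16 \gamma_{23} - 10 \gamma_{245} + 8 \gamma_{345} + 4 \gamma_{1235}
second term: 20 + \frac{28}{3} \gamma_{12} + \frac{35}{3} \gamma_{13} + 5 \gamma_{15} - 16 \gamma_{23} + 10 \gamma_{245} - 8 \gamma_{345} - 4 \gamma_{1235}
Answer: -32


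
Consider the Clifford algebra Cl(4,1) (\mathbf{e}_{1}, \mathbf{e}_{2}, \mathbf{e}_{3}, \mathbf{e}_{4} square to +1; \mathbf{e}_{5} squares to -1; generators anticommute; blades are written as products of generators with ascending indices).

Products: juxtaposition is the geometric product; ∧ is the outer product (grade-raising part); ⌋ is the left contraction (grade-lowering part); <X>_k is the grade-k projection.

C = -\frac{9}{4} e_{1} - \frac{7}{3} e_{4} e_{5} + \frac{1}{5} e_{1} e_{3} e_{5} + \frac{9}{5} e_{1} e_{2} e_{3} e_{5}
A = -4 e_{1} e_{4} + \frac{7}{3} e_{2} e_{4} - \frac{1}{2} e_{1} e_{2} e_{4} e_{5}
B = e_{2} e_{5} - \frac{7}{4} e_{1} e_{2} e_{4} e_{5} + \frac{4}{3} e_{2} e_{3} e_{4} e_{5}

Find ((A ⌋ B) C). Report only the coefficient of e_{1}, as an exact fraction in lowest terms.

step 1: -\frac{7}{8} + \frac{49}{12} e_{1} e_{5} + 7 e_{2} e_{5} + \frac{28}{9} e_{3} e_{5}
step 2: \frac{3731}{1440} e_{1} - \frac{49}{60} e_{3} + \frac{147}{16} e_{5} + \frac{28}{5} e_{1} e_{2} - \frac{63}{5} e_{1} e_{3} - \frac{343}{36} e_{1} e_{4} + \frac{147}{20} e_{2} e_{3} - \frac{49}{3} e_{2} e_{4} - \frac{196}{27} e_{3} e_{4} + \frac{49}{24} e_{4} e_{5} + \frac{7}{5} e_{1} e_{2} e_{3} - \frac{63}{4} e_{1} e_{2} e_{5} - \frac{287}{40} e_{1} e_{3} e_{5} - \frac{63}{40} e_{1} e_{2} e_{3} e_{5}
Answer: \frac{3731}{1440}


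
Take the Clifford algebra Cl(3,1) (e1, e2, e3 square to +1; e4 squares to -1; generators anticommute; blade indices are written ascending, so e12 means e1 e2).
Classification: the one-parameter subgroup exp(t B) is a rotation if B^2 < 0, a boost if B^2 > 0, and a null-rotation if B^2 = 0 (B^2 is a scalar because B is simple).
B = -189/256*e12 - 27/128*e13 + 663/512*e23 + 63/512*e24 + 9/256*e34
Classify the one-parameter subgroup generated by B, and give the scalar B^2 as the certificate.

B^2 term by term: the squares give (-189/256)^2*(e12)^2 + (-27/128)^2*(e13)^2 + (663/512)^2*(e23)^2 + (63/512)^2*(e24)^2 + (9/256)^2*(e34)^2 = 35721/65536*(-1) + 729/16384*(-1) + 439569/262144*(-1) + 3969/262144*(+1) + 81/65536*(+1) = -9/4 (each basis 2-blade squares to minus the product of its generators' squares); cross terms between blades sharing an index anticommute and cancel; the commuting (index-disjoint) pairs give grade-4 terms 2*c*c'*(blade product), which cancel blade by blade — e1234: -1701/32768 + 1701/32768 = 0 — confirming B is simple. So B^2 = -9/4.
Answer: rotation, certificate B^2 = -9/4. One invariant decides it: the square -9/4 survives every conjugation, and its sign is exactly the classification.


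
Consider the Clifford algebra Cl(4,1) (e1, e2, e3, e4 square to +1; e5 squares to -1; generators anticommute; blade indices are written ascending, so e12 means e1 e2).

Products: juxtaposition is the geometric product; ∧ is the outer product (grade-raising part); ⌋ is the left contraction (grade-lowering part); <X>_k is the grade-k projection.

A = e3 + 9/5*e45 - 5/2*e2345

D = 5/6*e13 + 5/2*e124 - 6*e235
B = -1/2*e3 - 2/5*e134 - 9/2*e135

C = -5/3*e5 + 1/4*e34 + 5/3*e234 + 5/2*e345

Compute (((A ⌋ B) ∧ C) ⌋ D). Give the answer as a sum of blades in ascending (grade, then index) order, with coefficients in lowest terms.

step 1: -1/2 + 2/5*e14 + 9/2*e15
step 2: 5/6*e5 - 1/8*e34 - 2/3*e145 - 5/6*e234 - 5/4*e345 + 9/8*e1345 - 15/2*e12345
step 3: 5*e23
Answer: 5*e23


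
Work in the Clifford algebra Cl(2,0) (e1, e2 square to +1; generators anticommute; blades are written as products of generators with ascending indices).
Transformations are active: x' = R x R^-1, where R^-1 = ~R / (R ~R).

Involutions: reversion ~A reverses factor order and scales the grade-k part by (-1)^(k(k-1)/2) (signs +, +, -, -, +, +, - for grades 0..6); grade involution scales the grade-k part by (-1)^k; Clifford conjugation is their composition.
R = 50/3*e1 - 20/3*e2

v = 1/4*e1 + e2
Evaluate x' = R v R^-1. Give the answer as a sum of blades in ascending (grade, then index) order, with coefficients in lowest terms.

~R = 50/3*e1 - 20/3*e2, and R ~R = 2900/9, so R^-1 = ~R / (2900/9).
R v = -5/2 + 55/3*e1 e2
Answer: -59/116*e1 - 26/29*e2


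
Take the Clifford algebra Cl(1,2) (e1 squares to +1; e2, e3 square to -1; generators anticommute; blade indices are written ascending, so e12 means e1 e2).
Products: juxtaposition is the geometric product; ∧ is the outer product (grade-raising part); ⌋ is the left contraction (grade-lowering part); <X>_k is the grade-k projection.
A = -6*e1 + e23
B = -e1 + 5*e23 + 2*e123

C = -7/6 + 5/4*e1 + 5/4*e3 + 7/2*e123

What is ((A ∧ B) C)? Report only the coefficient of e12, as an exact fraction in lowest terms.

step 1: -31*e123
step 2: 217/2 + 155/4*e12 - 155/4*e23 + 217/6*e123
Answer: 155/4


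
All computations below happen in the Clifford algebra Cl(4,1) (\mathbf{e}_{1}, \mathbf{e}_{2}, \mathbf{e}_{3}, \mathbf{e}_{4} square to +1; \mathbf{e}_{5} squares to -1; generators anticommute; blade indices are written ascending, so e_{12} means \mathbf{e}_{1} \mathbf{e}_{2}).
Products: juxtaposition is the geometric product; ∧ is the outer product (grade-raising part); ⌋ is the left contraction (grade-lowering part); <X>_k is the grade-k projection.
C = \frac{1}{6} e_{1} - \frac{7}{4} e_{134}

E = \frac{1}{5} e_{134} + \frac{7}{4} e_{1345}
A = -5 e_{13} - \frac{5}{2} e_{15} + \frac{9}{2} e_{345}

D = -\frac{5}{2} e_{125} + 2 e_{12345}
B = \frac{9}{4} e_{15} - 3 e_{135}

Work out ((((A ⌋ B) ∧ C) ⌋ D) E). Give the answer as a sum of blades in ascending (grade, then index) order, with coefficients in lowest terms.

step 1: -\frac{45}{8} - \frac{15}{2} e_{3} - 15 e_{5}
step 2: -\frac{15}{16} e_{1} + \frac{5}{4} e_{13} + \frac{5}{2} e_{15} + \frac{315}{32} e_{134} - \frac{105}{4} e_{1345}
step 3: -\frac{185}{4} e_{2} - \frac{555}{32} e_{25} - 5 e_{234} + \frac{5}{2} e_{245} - \frac{15}{8} e_{2345}
step 4: -\frac{137}{32} e_{12} - \frac{35}{8} e_{123} - \frac{67}{8} e_{125} + \frac{5069}{128} e_{1234} + \frac{1}{2} e_{1235} + \frac{2479}{32} e_{12345}
Answer: -\frac{137}{32} e_{12} - \frac{35}{8} e_{123} - \frac{67}{8} e_{125} + \frac{5069}{128} e_{1234} + \frac{1}{2} e_{1235} + \frac{2479}{32} e_{12345}


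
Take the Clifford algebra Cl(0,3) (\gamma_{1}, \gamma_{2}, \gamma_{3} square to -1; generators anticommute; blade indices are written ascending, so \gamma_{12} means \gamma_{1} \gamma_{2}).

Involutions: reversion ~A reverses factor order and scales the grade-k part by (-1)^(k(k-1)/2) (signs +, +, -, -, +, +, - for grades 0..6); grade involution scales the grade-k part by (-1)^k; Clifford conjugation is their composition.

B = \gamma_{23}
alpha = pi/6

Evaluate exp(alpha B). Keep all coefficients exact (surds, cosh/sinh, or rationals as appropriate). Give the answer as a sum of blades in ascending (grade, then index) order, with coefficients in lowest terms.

B^2 = (1)^2*(\gamma_{23})^2 = 1*(-1) = -1 (a basis 2-blade squares to minus the product of its generators' squares).
B^2 = -1 — B^2 < 0, so the exponential closes trigonometrically: l = 1, alpha*l = \frac{\pi}{6}, so exp(alpha B) = cos(\frac{\pi}{6}) + (sin(\frac{\pi}{6})/1)*B = \frac{\sqrt{3}}{2} + (\frac{1}{2})*B.
Answer: \frac{\sqrt{3}}{2} + \frac{1}{2} \gamma_{23}


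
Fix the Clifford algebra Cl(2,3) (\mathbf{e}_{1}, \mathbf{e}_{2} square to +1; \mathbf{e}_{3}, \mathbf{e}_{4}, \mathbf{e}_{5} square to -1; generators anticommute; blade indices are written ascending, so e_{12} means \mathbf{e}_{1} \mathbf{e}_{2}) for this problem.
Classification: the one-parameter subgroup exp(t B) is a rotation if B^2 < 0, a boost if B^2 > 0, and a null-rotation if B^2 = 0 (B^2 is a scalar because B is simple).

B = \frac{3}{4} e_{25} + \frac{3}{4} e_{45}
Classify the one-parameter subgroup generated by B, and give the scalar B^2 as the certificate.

B^2 term by term: the squares give (\frac{3}{4})^2*(e_{25})^2 + (\frac{3}{4})^2*(e_{45})^2 = \frac{9}{16}*(+1) + \frac{9}{16}*(-1) = 0 (each basis 2-blade squares to minus the product of its generators' squares); cross terms between blades sharing an index anticommute and cancel. So B^2 = 0.
Answer: null-rotation, certificate B^2 = 0. Note: conjugating B changes its blade decomposition but never the scalar B^2 = 0, whose sign settles the classification.


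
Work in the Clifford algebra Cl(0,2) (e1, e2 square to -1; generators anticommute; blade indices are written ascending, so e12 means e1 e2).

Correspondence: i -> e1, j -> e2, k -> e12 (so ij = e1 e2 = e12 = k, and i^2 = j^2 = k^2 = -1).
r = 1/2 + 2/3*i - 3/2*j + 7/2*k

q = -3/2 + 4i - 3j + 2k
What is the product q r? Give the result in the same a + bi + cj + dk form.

In blades: q = -3/2 + 4*e1 - 3*e2 + 2*e12, r = 1/2 + 2/3*e1 - 3/2*e2 + 7/2*e12.
Distribute q over r term by term (generator squares from the signature, products reordered to ascending indices): (-3/2)*r = -3/4 - e1 + 9/4*e2 - 21/4*e12; (4*e1)*r = -8/3 + 2*e1 - 14*e2 - 6*e12; (-3*e2)*r = -9/2 - 21/2*e1 - 3/2*e2 + 2*e12; (2*e12)*r = -7 + 3*e1 + 4/3*e2 + e12.
Sum: -179/12 - 13/2*e1 - 143/12*e2 - 33/4*e12; translating back through the correspondence:
Answer: -179/12 - 13/2*i - 143/12*j - 33/4*k


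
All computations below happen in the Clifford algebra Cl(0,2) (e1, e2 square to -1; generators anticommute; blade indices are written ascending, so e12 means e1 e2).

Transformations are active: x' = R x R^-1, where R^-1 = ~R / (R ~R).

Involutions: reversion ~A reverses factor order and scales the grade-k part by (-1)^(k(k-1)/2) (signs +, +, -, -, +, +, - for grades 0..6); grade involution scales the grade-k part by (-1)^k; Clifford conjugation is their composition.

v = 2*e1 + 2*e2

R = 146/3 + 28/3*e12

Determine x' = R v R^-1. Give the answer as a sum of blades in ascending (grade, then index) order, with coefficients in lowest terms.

~R = 146/3 - 28/3*e12, and R ~R = 22100/9, so R^-1 = ~R / (22100/9).
R v = 236/3*e1 + 116*e2
Answer: 6178/5525*e1 + 14354/5525*e2


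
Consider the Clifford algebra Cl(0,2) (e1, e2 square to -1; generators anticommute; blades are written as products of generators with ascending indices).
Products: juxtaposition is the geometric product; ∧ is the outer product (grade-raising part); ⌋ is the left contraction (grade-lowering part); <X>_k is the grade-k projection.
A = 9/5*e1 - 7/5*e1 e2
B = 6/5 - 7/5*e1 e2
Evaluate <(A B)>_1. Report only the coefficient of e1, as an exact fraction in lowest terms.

step 1: -49/25 + 54/25*e1 + 63/25*e2 - 42/25*e1 e2
step 2: 54/25*e1 + 63/25*e2
Answer: 54/25


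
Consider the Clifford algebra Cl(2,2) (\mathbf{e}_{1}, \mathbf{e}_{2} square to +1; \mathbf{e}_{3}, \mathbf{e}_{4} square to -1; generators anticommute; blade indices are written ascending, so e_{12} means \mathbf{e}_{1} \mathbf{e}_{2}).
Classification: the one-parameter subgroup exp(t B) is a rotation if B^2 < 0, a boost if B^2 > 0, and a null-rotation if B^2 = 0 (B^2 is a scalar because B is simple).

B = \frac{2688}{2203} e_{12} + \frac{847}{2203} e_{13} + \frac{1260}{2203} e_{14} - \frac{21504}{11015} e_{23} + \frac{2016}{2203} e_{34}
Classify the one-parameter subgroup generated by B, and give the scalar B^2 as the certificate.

B^2 term by term: the squares give (\frac{2688}{2203})^2*(e_{12})^2 + (\frac{847}{2203})^2*(e_{13})^2 + (\frac{1260}{2203})^2*(e_{14})^2 + (-\frac{21504}{11015})^2*(e_{23})^2 + (\frac{2016}{2203})^2*(e_{34})^2 = \frac{7225344}{4853209}*(-1) + \frac{717409}{4853209}*(+1) + \frac{1587600}{4853209}*(+1) + \frac{462422016}{121330225}*(+1) + \frac{4064256}{4853209}*(-1) = \frac{49}{25} (each basis 2-blade squares to minus the product of its generators' squares); cross terms between blades sharing an index anticommute and cancel; the commuting (index-disjoint) pairs give grade-4 terms 2*c*c'*(blade product), which cancel blade by blade — e_{1234}: \frac{10838016}{4853209} - \frac{10838016}{4853209} = 0 — confirming B is simple. So B^2 = \frac{49}{25}.
Answer: boost, certificate B^2 = \frac{49}{25}. Why this suffices: the scalar \frac{49}{25} survives any versor conjugation, so its sign alone determines the class however B is presented.


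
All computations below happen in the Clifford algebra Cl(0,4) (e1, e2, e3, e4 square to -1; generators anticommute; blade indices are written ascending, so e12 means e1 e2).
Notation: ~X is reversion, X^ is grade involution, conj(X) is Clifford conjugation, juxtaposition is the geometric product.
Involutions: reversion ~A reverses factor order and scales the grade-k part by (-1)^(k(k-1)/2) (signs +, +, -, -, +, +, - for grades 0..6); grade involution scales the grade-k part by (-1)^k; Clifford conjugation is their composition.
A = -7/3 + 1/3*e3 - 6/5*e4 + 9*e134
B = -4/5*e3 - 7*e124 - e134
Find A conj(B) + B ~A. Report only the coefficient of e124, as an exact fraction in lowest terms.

first term: -139/15 - 28/15*e3 - 42/5*e12 - 6/5*e13 + 103/15*e14 - 63*e23 + 24/25*e34 + 49/3*e124 + 7/3*e134 - 7/3*e1234
second term: 139/15 + 28/15*e3 - 42/5*e12 - 6/5*e13 + 103/15*e14 - 63*e23 + 24/25*e34 + 49/3*e124 + 7/3*e134 + 7/3*e1234
Answer: 98/3


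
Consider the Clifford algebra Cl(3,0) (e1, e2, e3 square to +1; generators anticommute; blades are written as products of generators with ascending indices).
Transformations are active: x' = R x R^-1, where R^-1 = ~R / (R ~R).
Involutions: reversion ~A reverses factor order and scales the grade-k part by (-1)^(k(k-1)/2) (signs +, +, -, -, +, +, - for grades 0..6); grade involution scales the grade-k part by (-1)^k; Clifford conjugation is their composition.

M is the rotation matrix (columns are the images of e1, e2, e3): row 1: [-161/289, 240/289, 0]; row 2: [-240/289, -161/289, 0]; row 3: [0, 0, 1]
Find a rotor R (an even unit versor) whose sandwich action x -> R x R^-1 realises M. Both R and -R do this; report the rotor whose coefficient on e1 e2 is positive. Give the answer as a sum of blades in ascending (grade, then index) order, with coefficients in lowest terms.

Method: write R = a + b12*e1 e2 + b13*e1 e3 + b23*e2 e3 with a^2 + b12^2 + b13^2 + b23^2 = 1 (so R^-1 = ~R). Expanding the columns R e_j ~R gives tr M = 4a^2 - 1 and, from the antisymmetric part, M21 - M12 = -4a*b12, M13 - M31 = 4a*b13, M32 - M23 = -4a*b23.
Here tr M = -33/289, so a^2 = (1 + tr M)/4 = 64/289 and a = ±8/17. Taking a = 8/17: M21 - M12 = -480/289, M13 - M31 = 0, M32 - M23 = 0, giving b12 = 15/17, b13 = 0, b23 = 0, i.e. R = 8/17 + 15/17*e1 e2.
Its e1 e2 coefficient is already positive.
Answer: 8/17 + 15/17*e1 e2. Sheet selection: the two-to-one cover makes ±R indistinguishable at the matrix level (trace -33/289), so uniqueness comes from the required sign on e1 e2.


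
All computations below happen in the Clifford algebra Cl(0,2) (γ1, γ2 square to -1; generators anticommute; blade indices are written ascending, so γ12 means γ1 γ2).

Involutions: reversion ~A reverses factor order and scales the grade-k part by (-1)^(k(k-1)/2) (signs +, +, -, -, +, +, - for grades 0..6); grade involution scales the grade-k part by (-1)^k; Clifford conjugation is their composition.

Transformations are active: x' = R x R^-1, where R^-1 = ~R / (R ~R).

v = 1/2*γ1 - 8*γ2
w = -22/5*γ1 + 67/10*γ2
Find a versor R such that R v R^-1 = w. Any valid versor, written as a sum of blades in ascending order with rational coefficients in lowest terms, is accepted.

Since q(v) = q(w) = -257/4, the sum R = v + w = -39/10*γ1 - 13/10*γ2 does the job whenever invertible.
Answer: -39/10*γ1 - 13/10*γ2


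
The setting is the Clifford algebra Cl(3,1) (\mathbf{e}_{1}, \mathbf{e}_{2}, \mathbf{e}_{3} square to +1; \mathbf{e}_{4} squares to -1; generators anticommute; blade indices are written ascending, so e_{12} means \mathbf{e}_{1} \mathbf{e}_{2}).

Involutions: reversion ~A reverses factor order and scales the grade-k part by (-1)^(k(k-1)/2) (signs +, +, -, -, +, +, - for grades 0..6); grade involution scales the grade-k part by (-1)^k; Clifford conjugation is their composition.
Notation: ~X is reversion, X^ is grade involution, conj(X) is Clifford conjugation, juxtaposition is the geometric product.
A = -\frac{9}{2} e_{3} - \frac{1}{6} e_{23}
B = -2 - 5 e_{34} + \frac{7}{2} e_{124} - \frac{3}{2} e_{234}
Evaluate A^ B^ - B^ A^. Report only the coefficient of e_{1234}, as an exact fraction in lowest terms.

first term: -9 e_{3} - \frac{89}{4} e_{4} + \frac{1}{3} e_{23} - \frac{71}{12} e_{24} - \frac{7}{12} e_{134} - \frac{63}{4} e_{1234}
second term: -9 e_{3} + \frac{91}{4} e_{4} + \frac{1}{3} e_{23} - \frac{91}{12} e_{24} + \frac{7}{12} e_{134} + \frac{63}{4} e_{1234}
Answer: -\frac{63}{2}


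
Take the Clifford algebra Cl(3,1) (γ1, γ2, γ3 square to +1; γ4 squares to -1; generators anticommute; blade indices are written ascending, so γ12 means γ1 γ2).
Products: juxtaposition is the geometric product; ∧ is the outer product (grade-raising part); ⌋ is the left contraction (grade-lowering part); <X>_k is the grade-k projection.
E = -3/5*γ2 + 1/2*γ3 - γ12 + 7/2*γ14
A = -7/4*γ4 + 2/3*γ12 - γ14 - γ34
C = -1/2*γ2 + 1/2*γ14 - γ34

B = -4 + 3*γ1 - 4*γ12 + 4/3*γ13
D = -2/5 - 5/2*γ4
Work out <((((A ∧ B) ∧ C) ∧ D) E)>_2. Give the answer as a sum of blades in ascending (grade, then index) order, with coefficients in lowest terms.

step 1: 7*γ4 - 8/3*γ12 + 37/4*γ14 + 4*γ34 + 7*γ124 - 16/3*γ134 + 4*γ1234
step 2: 7/2*γ24 + 37/8*γ124 - 2*γ234 + 16/3*γ1234
step 3: -7/5*γ24 - 37/20*γ124 + 4/5*γ234 - 32/15*γ1234
step 4: 259/40*γ2 - 269/100*γ4 + 49/10*γ12 - 251/100*γ14 - 112/15*γ23 - 2/5*γ24 - 196/75*γ34 + 14/5*γ123 + 16/15*γ124 + 52/25*γ134 + 7/10*γ234 + 37/40*γ1234
step 5: 49/10*γ12 - 251/100*γ14 - 112/15*γ23 - 2/5*γ24 - 196/75*γ34
Answer: 49/10*γ12 - 251/100*γ14 - 112/15*γ23 - 2/5*γ24 - 196/75*γ34


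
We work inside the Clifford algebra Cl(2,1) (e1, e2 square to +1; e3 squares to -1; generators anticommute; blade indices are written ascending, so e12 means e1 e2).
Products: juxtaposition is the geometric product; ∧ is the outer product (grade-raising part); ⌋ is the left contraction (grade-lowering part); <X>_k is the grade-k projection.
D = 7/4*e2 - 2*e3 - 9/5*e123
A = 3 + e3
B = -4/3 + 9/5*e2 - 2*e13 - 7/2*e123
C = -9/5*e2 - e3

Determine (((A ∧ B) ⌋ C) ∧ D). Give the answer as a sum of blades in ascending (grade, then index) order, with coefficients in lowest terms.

step 1: -4 + 27/5*e2 - 4/3*e3 - 6*e13 - 9/5*e23 - 21/2*e123
step 2: -829/75 + 36/5*e2 + 4*e3
step 3: -5803/300*e2 + 1658/75*e3 - 107/5*e23 + 2487/125*e123
Answer: -5803/300*e2 + 1658/75*e3 - 107/5*e23 + 2487/125*e123


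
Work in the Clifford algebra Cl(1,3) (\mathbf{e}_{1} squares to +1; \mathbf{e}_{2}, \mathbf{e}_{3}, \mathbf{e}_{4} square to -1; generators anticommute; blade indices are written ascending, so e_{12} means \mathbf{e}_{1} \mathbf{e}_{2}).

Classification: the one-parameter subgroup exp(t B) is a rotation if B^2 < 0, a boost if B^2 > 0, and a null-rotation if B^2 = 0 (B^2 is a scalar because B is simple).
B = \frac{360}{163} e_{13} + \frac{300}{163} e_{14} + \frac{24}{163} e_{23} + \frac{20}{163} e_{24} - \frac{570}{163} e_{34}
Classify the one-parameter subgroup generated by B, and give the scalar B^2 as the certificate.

B^2 term by term: the squares give (\frac{360}{163})^2*(e_{13})^2 + (\frac{300}{163})^2*(e_{14})^2 + (\frac{24}{163})^2*(e_{23})^2 + (\frac{20}{163})^2*(e_{24})^2 + (-\frac{570}{163})^2*(e_{34})^2 = \frac{129600}{26569}*(+1) + \frac{90000}{26569}*(+1) + \frac{576}{26569}*(-1) + \frac{400}{26569}*(-1) + \frac{324900}{26569}*(-1) = -4 (each basis 2-blade squares to minus the product of its generators' squares); cross terms between blades sharing an index anticommute and cancel; the commuting (index-disjoint) pairs give grade-4 terms 2*c*c'*(blade product), which cancel blade by blade — e_{1234}: -\frac{14400}{26569} + \frac{14400}{26569} = 0 — confirming B is simple. So B^2 = -4.
Answer: rotation, certificate B^2 = -4. No conjugation can change B^2 = -4; the sign gives the class.


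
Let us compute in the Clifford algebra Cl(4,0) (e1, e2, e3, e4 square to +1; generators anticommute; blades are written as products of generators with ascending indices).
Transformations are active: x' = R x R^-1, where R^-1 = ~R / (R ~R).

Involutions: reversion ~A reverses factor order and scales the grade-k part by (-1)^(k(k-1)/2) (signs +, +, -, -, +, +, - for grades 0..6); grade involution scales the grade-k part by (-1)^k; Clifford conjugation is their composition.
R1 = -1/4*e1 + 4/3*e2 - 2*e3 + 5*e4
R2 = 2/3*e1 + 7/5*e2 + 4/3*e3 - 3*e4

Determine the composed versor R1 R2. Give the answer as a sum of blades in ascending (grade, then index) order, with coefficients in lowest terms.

Distribute over the terms of R1 (each basis-blade product reordered to ascending indices, repeated generators contracted through their squares):
(-1/4*e1) R2 = -1/6 - 7/20*e1 e2 - 1/3*e1 e3 + 3/4*e1 e4
(4/3*e2) R2 = 28/15 - 8/9*e1 e2 + 16/9*e2 e3 - 4*e2 e4
(-2*e3) R2 = -8/3 + 4/3*e1 e3 + 14/5*e2 e3 + 6*e3 e4
(5*e4) R2 = -15 - 10/3*e1 e4 - 7*e2 e4 - 20/3*e3 e4
Summing the partial products and collecting blades:
Answer: -479/30 - 223/180*e1 e2 + e1 e3 - 31/12*e1 e4 + 206/45*e2 e3 - 11*e2 e4 - 2/3*e3 e4


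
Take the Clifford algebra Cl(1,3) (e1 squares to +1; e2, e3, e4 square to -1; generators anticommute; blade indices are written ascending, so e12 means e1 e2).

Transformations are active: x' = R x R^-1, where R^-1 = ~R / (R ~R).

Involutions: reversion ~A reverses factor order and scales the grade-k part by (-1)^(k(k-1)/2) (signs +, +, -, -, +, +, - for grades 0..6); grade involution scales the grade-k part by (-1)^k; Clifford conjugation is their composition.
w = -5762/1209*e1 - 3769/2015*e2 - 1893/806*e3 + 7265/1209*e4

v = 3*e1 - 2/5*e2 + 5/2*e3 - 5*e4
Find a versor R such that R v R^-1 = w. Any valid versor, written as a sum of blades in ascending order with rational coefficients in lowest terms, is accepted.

A norm check does it: q(v) = q(w) = -2241/100, hence R = v + w = -2135/1209*e1 - 915/403*e2 + 61/403*e3 + 1220/1209*e4 realises the map — parallel part kept, (v - w)/2 negated, v carried to w.
Answer: -2135/1209*e1 - 915/403*e2 + 61/403*e3 + 1220/1209*e4


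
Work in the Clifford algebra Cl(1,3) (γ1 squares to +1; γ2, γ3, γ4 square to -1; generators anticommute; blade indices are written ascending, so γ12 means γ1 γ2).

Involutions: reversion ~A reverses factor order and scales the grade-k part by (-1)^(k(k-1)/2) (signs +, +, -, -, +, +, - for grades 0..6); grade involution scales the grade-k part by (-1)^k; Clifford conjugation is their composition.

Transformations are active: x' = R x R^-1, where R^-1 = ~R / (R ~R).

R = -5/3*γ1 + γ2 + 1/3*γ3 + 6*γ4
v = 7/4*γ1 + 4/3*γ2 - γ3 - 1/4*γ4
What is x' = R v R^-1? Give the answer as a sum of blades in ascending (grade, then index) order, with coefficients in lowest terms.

~R = -5/3*γ1 + γ2 + 1/3*γ3 + 6*γ4, and R ~R = -103/3, so R^-1 = ~R / (-103/3).
R v = -29/12 - 143/36*γ12 + 13/12*γ13 - 121/12*γ14 - 13/9*γ23 - 33/4*γ24 + 71/12*γ34
Answer: -2453/1236*γ1 - 737/618*γ2 + 647/618*γ3 + 451/412*γ4


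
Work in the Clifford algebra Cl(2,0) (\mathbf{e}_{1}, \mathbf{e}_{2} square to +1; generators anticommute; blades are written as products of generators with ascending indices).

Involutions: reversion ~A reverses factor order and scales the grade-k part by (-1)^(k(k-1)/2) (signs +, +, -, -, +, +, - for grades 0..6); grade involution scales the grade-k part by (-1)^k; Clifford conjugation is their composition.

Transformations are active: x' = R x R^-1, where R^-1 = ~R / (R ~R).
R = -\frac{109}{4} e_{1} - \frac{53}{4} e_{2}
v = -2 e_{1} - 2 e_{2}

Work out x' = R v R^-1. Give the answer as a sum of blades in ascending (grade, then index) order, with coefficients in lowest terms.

~R = -\frac{109}{4} e_{1} - \frac{53}{4} e_{2}, and R ~R = \frac{7345}{8}, so R^-1 = ~R / (\frac{7345}{8}).
R v = 81 + 28 e_{1} e_{2}
Answer: -\frac{20626}{7345} e_{1} - \frac{2482}{7345} e_{2}


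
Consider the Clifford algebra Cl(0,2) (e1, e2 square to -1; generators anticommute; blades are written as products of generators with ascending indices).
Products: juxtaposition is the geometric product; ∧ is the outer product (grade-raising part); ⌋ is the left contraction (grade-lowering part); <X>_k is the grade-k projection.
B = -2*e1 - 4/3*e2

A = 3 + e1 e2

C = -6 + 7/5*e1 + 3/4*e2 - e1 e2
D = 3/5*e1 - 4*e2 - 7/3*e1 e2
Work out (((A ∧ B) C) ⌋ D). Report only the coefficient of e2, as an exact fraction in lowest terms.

step 1: -6*e1 - 4*e2
step 2: 57/5 + 40*e1 + 18*e2 + 11/10*e1 e2
step 3: 1517/30 - 879/25*e1 + 716/15*e2 - 133/5*e1 e2
Answer: 716/15


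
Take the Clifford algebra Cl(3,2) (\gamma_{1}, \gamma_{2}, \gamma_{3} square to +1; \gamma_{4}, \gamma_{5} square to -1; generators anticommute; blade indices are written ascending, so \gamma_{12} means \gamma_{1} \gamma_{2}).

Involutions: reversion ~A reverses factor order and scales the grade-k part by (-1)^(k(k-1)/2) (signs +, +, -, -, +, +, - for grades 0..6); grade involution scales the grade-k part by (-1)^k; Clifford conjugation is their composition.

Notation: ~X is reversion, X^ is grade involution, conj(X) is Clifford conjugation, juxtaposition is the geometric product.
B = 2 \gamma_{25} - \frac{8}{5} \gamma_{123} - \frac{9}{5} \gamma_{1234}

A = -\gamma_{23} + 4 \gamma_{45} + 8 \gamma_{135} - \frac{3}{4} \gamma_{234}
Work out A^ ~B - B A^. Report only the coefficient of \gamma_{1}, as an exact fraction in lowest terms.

first term: \frac{59}{20} \gamma_{1} - \frac{3}{5} \gamma_{14} + 8 \gamma_{24} + \frac{64}{5} \gamma_{25} - 2 \gamma_{35} - 16 \gamma_{123} + \frac{72}{5} \gamma_{245} - \frac{3}{2} \gamma_{345} - \frac{36}{5} \gamma_{1235} + \frac{32}{5} \gamma_{12345}
second term: -\frac{59}{20} \gamma_{1} - \frac{3}{5} \gamma_{14} + 8 \gamma_{24} + \frac{64}{5} \gamma_{25} - 2 \gamma_{35} - 16 \gamma_{123} + \frac{72}{5} \gamma_{245} - \frac{3}{2} \gamma_{345} + \frac{36}{5} \gamma_{1235} - \frac{32}{5} \gamma_{12345}
Answer: \frac{59}{10}


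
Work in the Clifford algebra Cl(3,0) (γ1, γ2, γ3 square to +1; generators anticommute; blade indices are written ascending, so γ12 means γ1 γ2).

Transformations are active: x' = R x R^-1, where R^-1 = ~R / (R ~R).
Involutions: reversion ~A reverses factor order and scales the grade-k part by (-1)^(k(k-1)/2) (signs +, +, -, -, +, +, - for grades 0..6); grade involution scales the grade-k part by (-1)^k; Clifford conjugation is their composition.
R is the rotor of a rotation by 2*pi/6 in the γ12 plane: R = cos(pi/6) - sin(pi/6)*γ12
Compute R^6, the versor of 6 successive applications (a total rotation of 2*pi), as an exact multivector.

Half-angle bookkeeping: 6 applications in γ12 add up to rotor phase 6*pi/6 = pi, so R^6 = cos(pi) - sin(pi)*γ12.
cos(pi) = -1 and sin(pi) = 0, so R^6 = -1. The total rotation 2*pi is 1 full turn, so every vector returns to itself, yet the rotor is -1, on the OTHER sheet of the double cover (an odd number of 2*pi turns).
Answer: -1


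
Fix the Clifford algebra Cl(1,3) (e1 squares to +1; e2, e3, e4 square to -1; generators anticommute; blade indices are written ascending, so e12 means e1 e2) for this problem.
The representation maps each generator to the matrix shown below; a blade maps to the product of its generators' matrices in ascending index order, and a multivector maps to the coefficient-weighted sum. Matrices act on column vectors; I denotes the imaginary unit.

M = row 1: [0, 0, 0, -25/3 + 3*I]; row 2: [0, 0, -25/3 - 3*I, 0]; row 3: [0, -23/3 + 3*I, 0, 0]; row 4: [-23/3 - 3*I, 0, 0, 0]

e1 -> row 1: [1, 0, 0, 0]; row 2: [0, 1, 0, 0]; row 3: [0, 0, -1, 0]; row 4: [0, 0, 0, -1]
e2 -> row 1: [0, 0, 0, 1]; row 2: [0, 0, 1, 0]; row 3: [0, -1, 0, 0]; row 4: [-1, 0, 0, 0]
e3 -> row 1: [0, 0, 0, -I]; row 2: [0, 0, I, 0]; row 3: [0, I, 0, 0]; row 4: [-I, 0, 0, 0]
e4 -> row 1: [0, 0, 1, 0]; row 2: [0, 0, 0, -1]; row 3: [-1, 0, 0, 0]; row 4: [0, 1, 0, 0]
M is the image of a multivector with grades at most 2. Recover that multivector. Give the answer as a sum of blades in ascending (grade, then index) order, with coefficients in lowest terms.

Method: the blade images are trace-orthogonal — tr(rho(e_A) rho(e_B)^-1) = 4 if A = B and 0 otherwise — and rho(e_A)^-1 = (e_A)^2 * rho(e_A) with (e_A)^2 = +1 or -1, so the coefficient of e_A in the preimage is (e_A)^2 * tr(M rho(e_A))/4.
Nonzero projections over blades of grade <= 2: e2: (e2)^2 = -1, tr(M rho(e2)) = 4/3, coefficient -1/3; e12: (e12)^2 = +1, tr(M rho(e12)) = -32, coefficient -8; e13: (e13)^2 = +1, tr(M rho(e13)) = -12, coefficient -3. Every other blade of grade <= 2 projects to 0.
Answer: -1/3*e2 - 8*e12 - 3*e13


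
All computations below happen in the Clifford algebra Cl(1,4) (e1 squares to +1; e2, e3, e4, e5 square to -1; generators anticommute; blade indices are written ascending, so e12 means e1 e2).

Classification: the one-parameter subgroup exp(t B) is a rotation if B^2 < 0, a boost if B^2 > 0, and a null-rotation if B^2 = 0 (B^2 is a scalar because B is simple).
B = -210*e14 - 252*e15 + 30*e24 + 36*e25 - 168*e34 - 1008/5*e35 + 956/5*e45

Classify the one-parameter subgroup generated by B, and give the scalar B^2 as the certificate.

B^2 term by term: the squares give (-210)^2*(e14)^2 + (-252)^2*(e15)^2 + (30)^2*(e24)^2 + (36)^2*(e25)^2 + (-168)^2*(e34)^2 + (-1008/5)^2*(e35)^2 + (956/5)^2*(e45)^2 = 44100*(+1) + 63504*(+1) + 900*(-1) + 1296*(-1) + 28224*(-1) + 1016064/25*(-1) + 913936/25*(-1) = -16 (each basis 2-blade squares to minus the product of its generators' squares); cross terms between blades sharing an index anticommute and cancel; the commuting (index-disjoint) pairs give grade-4 terms 2*c*c'*(blade product), which cancel blade by blade — e1245: 15120 - 15120 = 0; e1345: -84672 + 84672 = 0; e2345: 12096 - 12096 = 0 — confirming B is simple. So B^2 = -16.
Answer: rotation, certificate B^2 = -16. The class reads off the invariant scalar -16 directly.


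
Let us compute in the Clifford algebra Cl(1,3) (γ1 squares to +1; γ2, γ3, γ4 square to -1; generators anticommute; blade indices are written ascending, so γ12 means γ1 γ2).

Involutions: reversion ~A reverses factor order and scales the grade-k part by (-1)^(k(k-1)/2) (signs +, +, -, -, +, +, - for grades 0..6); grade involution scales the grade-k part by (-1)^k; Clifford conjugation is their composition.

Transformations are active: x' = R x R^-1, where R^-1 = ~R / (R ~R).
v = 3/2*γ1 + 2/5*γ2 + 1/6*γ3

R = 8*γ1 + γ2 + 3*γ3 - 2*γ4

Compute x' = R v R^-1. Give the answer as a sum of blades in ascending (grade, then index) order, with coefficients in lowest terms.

~R = 8*γ1 + γ2 + 3*γ3 - 2*γ4, and R ~R = 50, so R^-1 = ~R / (50).
R v = 111/10 + 17/10*γ12 - 19/6*γ13 + 3*γ14 - 31/30*γ23 + 4/5*γ24 + 1/3*γ34
Answer: 513/250*γ1 + 11/250*γ2 + 437/375*γ3 - 111/125*γ4


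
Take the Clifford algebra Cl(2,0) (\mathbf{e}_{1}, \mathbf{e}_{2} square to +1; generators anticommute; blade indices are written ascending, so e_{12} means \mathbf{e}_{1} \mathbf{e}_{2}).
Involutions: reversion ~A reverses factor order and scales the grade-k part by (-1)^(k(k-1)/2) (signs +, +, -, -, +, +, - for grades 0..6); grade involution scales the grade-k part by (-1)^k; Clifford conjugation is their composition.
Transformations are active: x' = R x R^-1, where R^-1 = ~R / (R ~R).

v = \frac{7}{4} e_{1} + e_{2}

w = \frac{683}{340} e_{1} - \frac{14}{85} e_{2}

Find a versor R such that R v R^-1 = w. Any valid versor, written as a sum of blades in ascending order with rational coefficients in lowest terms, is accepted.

Sketch: the shared square \frac{65}{16} makes R = v + w = \frac{639}{170} e_{1} + \frac{71}{85} e_{2} the natural versor; its sandwich fixes that direction, negates (v - w)/2, and sends v to w.
Answer: \frac{639}{170} e_{1} + \frac{71}{85} e_{2}


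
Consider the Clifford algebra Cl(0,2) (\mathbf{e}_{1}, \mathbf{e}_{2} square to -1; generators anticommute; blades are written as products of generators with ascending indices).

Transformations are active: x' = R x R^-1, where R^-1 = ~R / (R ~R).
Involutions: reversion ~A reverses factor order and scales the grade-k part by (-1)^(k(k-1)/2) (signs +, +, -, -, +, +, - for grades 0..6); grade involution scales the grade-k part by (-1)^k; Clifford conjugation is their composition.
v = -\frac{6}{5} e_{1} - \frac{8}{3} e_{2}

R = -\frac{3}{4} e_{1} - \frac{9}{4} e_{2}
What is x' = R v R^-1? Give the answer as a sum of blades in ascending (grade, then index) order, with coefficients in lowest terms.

~R = -\frac{3}{4} e_{1} - \frac{9}{4} e_{2}, and R ~R = -\frac{45}{8}, so R^-1 = ~R / (-\frac{45}{8}).
R v = -\frac{69}{10} - \frac{7}{10} e_{1} e_{2}
Answer: -\frac{16}{25} e_{1} - \frac{214}{75} e_{2}


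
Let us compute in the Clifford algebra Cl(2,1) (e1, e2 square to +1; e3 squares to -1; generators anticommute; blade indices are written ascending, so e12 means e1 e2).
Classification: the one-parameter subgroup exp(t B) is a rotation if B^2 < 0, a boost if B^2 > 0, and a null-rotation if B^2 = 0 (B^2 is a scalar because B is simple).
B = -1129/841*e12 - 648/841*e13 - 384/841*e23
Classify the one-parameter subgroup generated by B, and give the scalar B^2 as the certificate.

B^2 term by term: the squares give (-1129/841)^2*(e12)^2 + (-648/841)^2*(e13)^2 + (-384/841)^2*(e23)^2 = 1274641/707281*(-1) + 419904/707281*(+1) + 147456/707281*(+1) = -1 (each basis 2-blade squares to minus the product of its generators' squares); cross terms between blades sharing an index anticommute and cancel. So B^2 = -1.
Answer: rotation, certificate B^2 = -1. The class reads off the invariant scalar -1 directly.


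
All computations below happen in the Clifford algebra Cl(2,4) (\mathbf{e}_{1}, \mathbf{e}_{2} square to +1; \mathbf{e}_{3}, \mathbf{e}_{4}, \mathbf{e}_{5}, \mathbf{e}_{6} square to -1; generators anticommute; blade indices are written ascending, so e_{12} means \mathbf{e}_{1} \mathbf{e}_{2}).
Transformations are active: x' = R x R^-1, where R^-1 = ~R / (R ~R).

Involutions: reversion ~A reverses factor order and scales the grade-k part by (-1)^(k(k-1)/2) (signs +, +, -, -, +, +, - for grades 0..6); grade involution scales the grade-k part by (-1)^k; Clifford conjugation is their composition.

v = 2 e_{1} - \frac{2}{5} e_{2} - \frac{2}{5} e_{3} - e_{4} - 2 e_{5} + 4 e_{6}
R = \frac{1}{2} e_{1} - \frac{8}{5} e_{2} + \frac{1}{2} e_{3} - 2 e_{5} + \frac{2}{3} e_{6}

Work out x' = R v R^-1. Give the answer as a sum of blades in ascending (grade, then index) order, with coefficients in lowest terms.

~R = \frac{1}{2} e_{1} - \frac{8}{5} e_{2} + \frac{1}{2} e_{3} - 2 e_{5} + \frac{2}{3} e_{6}, and R ~R = -\frac{424}{225}, so R^-1 = ~R / (-\frac{424}{225}).
R v = -\frac{362}{75} + 3 e_{12} - \frac{6}{5} e_{13} - \frac{1}{2} e_{14} + 3 e_{15} + \frac{2}{3} e_{16} + \frac{21}{25} e_{23} + \frac{8}{5} e_{24} + \frac{12}{5} e_{25} - \frac{92}{15} e_{26} - \frac{1}{2} e_{34} - \frac{9}{5} e_{35} + \frac{34}{15} e_{36} - 2 e_{45} + \frac{2}{3} e_{46} - \frac{20}{3} e_{56}
Answer: \frac{119}{212} e_{1} - \frac{2066}{265} e_{2} + \frac{3139}{1060} e_{3} + e_{4} - \frac{437}{53} e_{5} - \frac{31}{53} e_{6}


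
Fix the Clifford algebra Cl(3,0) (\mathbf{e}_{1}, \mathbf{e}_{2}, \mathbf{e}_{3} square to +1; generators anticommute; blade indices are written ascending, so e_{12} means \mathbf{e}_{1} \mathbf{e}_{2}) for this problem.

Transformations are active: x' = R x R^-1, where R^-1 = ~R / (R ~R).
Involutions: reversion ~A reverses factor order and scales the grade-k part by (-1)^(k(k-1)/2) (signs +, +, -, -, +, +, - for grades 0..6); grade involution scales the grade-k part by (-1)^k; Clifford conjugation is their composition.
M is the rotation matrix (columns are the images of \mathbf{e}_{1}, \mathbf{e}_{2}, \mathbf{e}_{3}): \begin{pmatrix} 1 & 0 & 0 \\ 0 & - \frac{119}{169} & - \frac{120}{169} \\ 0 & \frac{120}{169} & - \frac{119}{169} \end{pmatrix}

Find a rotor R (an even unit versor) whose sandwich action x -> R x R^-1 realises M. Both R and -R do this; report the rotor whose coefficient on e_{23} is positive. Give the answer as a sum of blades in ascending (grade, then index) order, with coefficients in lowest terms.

Method: write R = a + b12*e_{12} + b13*e_{13} + b23*e_{23} with a^2 + b12^2 + b13^2 + b23^2 = 1 (so R^-1 = ~R). Expanding the columns R e_j ~R gives tr M = 4a^2 - 1 and, from the antisymmetric part, M21 - M12 = -4a*b12, M13 - M31 = 4a*b13, M32 - M23 = -4a*b23.
Here tr M = -\frac{69}{169}, so a^2 = (1 + tr M)/4 = \frac{25}{169} and a = ±\frac{5}{13}. Taking a = \frac{5}{13}: M21 - M12 = 0, M13 - M31 = 0, M32 - M23 = \frac{240}{169}, giving b12 = 0, b13 = 0, b23 = -\frac{12}{13}, i.e. R = \frac{5}{13} - \frac{12}{13} e_{23}.
Its e_{23} coefficient is negative, so report the other preimage -R.
Answer: -\frac{5}{13} + \frac{12}{13} e_{23}. Note: both R and -R realise this M (trace -\frac{69}{169}); the covering map identifies them, and the e_{23}-coefficient sign is the tie-breaker.
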